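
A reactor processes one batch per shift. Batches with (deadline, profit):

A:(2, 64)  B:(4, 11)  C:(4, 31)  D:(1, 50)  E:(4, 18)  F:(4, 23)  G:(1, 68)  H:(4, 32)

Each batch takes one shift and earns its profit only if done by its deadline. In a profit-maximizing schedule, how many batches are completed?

4

Take jobs in profit order; each goes to the latest open slot no later than its deadline.
Profit order: G=68 A=64 D=50 H=32 C=31 F=23 E=18 B=11
Assign: G→slot 1, A→slot 2, D skipped, H→slot 4, C→slot 3, F skipped, E skipped, B skipped.
Slots: [1:G] [2:A] [3:C] [4:H]
4 of 8 scheduled.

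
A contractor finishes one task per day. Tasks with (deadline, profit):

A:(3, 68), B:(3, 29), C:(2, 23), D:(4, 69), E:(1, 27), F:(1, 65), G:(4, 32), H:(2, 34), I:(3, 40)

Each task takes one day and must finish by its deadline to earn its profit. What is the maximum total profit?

Sort by profit descending; place each in the latest free slot ≤ its deadline.
By profit: D(d4,69), A(d3,68), F(d1,65), I(d3,40), H(d2,34), G(d4,32), B(d3,29), E(d1,27), C(d2,23)
D→slot 4; A→slot 3; F→slot 1; I→slot 2; H skipped; G skipped; B skipped; E skipped; C skipped.
Profit = 65 + 40 + 68 + 69 = 242

242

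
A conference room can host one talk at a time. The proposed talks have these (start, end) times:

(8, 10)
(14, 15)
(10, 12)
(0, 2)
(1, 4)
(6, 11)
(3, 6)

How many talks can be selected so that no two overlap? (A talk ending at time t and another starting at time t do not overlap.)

Sorted by end: (0,2)  (1,4)  (3,6)  (8,10)  (6,11)  (10,12)  (14,15)
take (0,2); skip (1,4); take (3,6); take (8,10); take (10,12); take (14,15).
Selected 5 talks.

5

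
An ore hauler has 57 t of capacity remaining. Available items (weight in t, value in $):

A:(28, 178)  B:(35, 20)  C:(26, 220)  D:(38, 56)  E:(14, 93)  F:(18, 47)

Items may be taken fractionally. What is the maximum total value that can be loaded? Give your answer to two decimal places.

421.07

Ratios (sorted): C 8.46, E 6.64, A 6.36, F 2.61, D 1.47, B 0.57
take C (26 @ 220); take E (14 @ 93); take 17/28 of A → 108.07. Capacity used 57/57.
Total value = 421.07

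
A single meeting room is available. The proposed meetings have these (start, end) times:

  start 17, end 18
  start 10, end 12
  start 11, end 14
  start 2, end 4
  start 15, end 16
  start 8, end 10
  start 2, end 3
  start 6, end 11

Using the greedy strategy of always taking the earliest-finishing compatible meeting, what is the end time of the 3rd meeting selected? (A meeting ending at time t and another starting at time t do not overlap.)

12

Sorted by end: (2,3)  (2,4)  (8,10)  (6,11)  (10,12)  (11,14)  (15,16)  (17,18)
take (2,3); take (8,10); take (10,12); skip (11,14); take (15,16); take (17,18).
Selected: (2,3) (8,10) (10,12) (15,16) (17,18)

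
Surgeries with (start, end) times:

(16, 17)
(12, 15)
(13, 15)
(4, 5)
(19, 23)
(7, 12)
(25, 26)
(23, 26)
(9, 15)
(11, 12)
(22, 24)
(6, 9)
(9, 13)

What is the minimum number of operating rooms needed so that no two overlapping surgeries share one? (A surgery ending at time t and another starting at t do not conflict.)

The answer is the maximum number of intervals overlapping at any instant.
starts: [4, 6, 7, 9, 9, 11, 12, 13, 16, 19, 22, 23, 25]
ends:   [5, 9, 12, 12, 13, 15, 15, 15, 17, 23, 24, 26, 26]
s4→1 e5→0 s6→1 s7→2 e9→1 s9→2 s9→3 s11→4  — peak 4.

4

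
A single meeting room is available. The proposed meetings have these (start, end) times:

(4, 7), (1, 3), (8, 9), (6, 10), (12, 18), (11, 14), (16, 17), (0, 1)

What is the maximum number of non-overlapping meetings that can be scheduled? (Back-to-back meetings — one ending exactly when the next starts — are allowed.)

Order by finish time; keep every interval that doesn't clash with the previous kept one.
Sorted by end: (0,1)  (1,3)  (4,7)  (8,9)  (6,10)  (11,14)  (16,17)  (12,18)
take (0,1); take (1,3); take (4,7); take (8,9); skip (6,10); take (11,14); take (16,17).
Selected 6 meetings.

6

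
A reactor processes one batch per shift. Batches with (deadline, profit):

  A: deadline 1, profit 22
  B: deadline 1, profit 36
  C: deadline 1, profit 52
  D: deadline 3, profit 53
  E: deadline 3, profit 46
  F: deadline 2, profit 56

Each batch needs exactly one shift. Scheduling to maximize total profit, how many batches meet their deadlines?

3

Take jobs in profit order; each goes to the latest open slot no later than its deadline.
Profit order: F=56 D=53 C=52 E=46 B=36 A=22
Assign: F→slot 2, D→slot 3, C→slot 1, E skipped, B skipped, A skipped.
Slots: [1:C] [2:F] [3:D]
3 of 6 scheduled.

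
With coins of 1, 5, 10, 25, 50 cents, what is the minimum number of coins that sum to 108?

108 = 2×50 + 1×5 + 3×1
Total coins = 2 + 1 + 3 = 6

6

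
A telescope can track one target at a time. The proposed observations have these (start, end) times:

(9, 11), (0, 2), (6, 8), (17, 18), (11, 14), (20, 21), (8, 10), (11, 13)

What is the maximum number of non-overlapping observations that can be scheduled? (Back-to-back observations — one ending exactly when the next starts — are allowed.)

Sorted by end: (0,2)  (6,8)  (8,10)  (9,11)  (11,13)  (11,14)  (17,18)  (20,21)
take (0,2); take (6,8); take (8,10); take (11,13); skip (11,14); take (17,18); take (20,21).
Selected 6 observations.

6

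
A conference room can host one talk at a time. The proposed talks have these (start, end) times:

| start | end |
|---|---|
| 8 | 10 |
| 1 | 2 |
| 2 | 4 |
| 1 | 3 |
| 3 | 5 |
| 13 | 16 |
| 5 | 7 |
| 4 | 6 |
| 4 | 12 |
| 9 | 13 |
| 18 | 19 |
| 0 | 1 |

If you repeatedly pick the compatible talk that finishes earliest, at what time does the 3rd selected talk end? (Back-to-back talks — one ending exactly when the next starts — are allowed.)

4

Sort by end time and greedily take each interval whose start is ≥ the last chosen end.
Sorted by end: (0,1)  (1,2)  (1,3)  (2,4)  (3,5)  (4,6)  (5,7)  (8,10)  (4,12)  (9,13)  (13,16)  (18,19)
take (0,1); take (1,2); skip (1,3); take (2,4); take (4,6); take (8,10); skip (4,12); take (13,16); take (18,19).
Selected: (0,1) (1,2) (2,4) (4,6) (8,10) (13,16) (18,19)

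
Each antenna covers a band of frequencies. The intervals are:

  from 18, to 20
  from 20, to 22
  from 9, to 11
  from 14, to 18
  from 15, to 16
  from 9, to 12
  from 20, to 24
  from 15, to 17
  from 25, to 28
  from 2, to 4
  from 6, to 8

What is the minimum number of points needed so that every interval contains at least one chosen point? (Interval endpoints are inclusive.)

6

Sorted: [2,4] [6,8] [9,11] [9,12] [15,16] [15,17] [14,18] [18,20] [20,22] [20,24] [25,28]
{[2,4]} hit by 4; {[6,8]} hit by 8; {[9,11],[9,12]} hit by 11; {[15,16],[15,17],[14,18]} hit by 16; {[18,20],[20,22],[20,24]} hit by 20; {[25,28]} hit by 28.
Points: 4, 8, 11, 16, 20, 28 (6 total).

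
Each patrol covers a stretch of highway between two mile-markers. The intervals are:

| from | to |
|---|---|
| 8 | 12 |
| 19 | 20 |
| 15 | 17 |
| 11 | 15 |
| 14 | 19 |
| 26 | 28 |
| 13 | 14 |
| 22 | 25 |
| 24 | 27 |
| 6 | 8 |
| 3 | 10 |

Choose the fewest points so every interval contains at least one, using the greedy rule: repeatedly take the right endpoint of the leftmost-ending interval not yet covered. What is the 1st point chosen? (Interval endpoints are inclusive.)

By right end: [6,8]  [3,10]  [8,12]  [13,14]  [11,15]  [15,17]  [14,19]  [19,20]  [22,25]  [24,27]  [26,28]
[6,8] uncovered → point at 8; [13,14] uncovered → point at 14; [15,17] uncovered → point at 17; [19,20] uncovered → point at 20; [22,25] uncovered → point at 25; [26,28] uncovered → point at 28.
Points: 8, 14, 17, 20, 25, 28 (6 total).

8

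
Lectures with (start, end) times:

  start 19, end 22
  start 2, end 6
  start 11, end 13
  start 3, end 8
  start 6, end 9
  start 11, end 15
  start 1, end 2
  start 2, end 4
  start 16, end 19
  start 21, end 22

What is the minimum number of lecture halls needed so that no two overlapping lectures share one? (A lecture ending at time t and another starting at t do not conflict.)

The answer is the maximum number of intervals overlapping at any instant.
starts: [1, 2, 2, 3, 6, 11, 11, 16, 19, 21]
ends:   [2, 4, 6, 8, 9, 13, 15, 19, 22, 22]
s1→1 e2→0 s2→1 s2→2 s3→3  — peak 3.

3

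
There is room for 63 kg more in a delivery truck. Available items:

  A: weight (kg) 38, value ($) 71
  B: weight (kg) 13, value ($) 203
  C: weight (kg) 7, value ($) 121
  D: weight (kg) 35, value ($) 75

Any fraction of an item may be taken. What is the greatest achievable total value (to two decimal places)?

413.95

Ratios (sorted): C 17.29, B 15.62, D 2.14, A 1.87
take C (7 @ 121); take B (13 @ 203); take D (35 @ 75); take 8/38 of A → 14.95. Capacity used 63/63.
Total value = 413.95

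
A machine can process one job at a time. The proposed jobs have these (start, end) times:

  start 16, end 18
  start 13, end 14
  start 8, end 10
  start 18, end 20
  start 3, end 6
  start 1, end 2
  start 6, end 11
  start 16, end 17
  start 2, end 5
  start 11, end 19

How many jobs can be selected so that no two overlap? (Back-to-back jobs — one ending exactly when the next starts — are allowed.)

Sort by end time and greedily take each interval whose start is ≥ the last chosen end.
Sorted by end: (1,2)  (2,5)  (3,6)  (8,10)  (6,11)  (13,14)  (16,17)  (16,18)  (11,19)  (18,20)
take (1,2); take (2,5); take (8,10); skip (6,11); take (13,14); take (16,17); skip (16,18); take (18,20).
Selected 6 jobs.

6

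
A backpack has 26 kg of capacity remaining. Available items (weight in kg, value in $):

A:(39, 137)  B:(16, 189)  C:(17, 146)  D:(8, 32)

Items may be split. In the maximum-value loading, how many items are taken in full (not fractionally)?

1

Greedy by value/weight ratio, highest first.
Ratios (sorted): B 11.81, C 8.59, D 4.00, A 3.51
take B (16 @ 189); take 10/17 of C → 85.88. Capacity used 26/26.
1 item(s) taken whole; one partial (take 10/17 of C).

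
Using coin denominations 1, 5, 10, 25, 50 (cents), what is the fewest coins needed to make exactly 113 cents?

6

Greedy: take as many of the largest coin as possible, then repeat with the remainder.
113 = 2×50 + 1×10 + 3×1
Total coins = 2 + 1 + 3 = 6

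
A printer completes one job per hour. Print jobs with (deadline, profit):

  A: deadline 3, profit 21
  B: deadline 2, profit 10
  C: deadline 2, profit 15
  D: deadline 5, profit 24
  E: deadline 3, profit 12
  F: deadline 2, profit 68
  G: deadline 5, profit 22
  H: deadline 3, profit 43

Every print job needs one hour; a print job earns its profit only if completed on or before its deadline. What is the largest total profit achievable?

Take jobs in profit order; each goes to the latest open slot no later than its deadline.
By profit: F(d2,68), H(d3,43), D(d5,24), G(d5,22), A(d3,21), C(d2,15), E(d3,12), B(d2,10)
F→slot 2; H→slot 3; D→slot 5; G→slot 4; A→slot 1; C skipped; E skipped; B skipped.
Profit = 21 + 68 + 43 + 22 + 24 = 178

178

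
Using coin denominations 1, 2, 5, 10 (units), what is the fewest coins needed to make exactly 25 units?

Use the largest denomination that fits, subtract, and repeat.
25 − 2×10→5 − 1×5→0
Total coins = 2 + 1 = 3

3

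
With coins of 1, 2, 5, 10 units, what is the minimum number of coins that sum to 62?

Use the largest denomination that fits, subtract, and repeat.
62 = 6×10 + 1×2
Total coins = 6 + 1 = 7

7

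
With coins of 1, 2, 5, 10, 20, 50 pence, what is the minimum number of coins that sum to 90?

3

Use the largest denomination that fits, subtract, and repeat.
90 − 1×50→40 − 2×20→0
Total coins = 1 + 2 = 3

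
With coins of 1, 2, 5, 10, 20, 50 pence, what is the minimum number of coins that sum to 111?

4

Use the largest denomination that fits, subtract, and repeat.
111 − 2×50→11 − 1×10→1 − 1×1→0
Total coins = 2 + 1 + 1 = 4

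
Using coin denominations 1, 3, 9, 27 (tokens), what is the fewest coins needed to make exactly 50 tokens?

6

50 − 1×27→23 − 2×9→5 − 1×3→2 − 2×1→0
Total coins = 1 + 2 + 1 + 2 = 6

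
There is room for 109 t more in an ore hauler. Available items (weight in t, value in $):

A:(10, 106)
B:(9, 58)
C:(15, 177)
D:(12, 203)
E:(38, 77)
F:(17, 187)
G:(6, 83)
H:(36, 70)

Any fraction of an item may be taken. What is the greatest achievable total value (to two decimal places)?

894.89

Sort by value per unit weight and fill in that order.
Ratios (sorted): D 16.92, G 13.83, C 11.80, F 11.00, A 10.60, B 6.44, E 2.03, H 1.94
take D (12 @ 203); take G (6 @ 83); take C (15 @ 177); take F (17 @ 187); take A (10 @ 106); take B (9 @ 58); take E (38 @ 77); take 2/36 of H → 3.89. Capacity used 109/109.
Total value = 894.89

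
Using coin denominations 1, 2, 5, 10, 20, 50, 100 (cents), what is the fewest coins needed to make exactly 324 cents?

6

Greedy: take as many of the largest coin as possible, then repeat with the remainder.
324 − 3×100→24 − 1×20→4 − 2×2→0
Total coins = 3 + 1 + 2 = 6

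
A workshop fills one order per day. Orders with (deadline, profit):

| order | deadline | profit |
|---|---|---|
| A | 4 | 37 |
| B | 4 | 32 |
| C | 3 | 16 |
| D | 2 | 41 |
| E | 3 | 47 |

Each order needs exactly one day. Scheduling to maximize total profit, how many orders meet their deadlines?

4

By profit: E(d3,47), D(d2,41), A(d4,37), B(d4,32), C(d3,16)
E→slot 3; D→slot 2; A→slot 4; B→slot 1; C skipped.
4 of 5 scheduled.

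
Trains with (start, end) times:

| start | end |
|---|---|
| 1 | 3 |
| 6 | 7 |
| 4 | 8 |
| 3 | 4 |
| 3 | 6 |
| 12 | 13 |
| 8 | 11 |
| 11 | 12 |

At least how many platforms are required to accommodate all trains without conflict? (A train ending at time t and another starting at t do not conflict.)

Events (time:±→running): 1:+→1 3:-→0 3:+→1 3:+→2 … peak 2.

2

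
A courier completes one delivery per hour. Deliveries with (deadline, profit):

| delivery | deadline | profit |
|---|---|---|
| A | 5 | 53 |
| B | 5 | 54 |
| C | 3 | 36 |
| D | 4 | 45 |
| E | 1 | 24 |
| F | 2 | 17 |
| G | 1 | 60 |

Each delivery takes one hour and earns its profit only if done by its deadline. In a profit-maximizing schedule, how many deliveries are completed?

5

By profit: G(d1,60), B(d5,54), A(d5,53), D(d4,45), C(d3,36), E(d1,24), F(d2,17)
G→slot 1; B→slot 5; A→slot 4; D→slot 3; C→slot 2; E skipped; F skipped.
5 of 7 scheduled.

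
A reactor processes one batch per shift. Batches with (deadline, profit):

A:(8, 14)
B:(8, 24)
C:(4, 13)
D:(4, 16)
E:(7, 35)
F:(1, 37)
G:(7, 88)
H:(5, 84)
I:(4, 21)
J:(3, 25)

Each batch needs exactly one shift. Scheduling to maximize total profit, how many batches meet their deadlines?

8

Take jobs in profit order; each goes to the latest open slot no later than its deadline.
Profit order: G=88 H=84 F=37 E=35 J=25 B=24 I=21 D=16 A=14 C=13
Assign: G→slot 7, H→slot 5, F→slot 1, E→slot 6, J→slot 3, B→slot 8, I→slot 4, D→slot 2, A skipped, C skipped.
Slots: [1:F] [2:D] [3:J] [4:I] [5:H] [6:E] [7:G] [8:B]
8 of 10 scheduled.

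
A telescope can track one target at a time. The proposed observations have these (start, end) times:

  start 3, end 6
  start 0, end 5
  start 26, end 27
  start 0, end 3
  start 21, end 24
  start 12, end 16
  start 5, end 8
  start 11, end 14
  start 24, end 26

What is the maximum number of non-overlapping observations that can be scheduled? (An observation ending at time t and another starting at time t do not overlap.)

6

Greedy by earliest finish: after sorting by end time, pick each interval compatible with the last pick.
By end time: (0,3), (0,5), (3,6), (5,8), (11,14), (12,16), (21,24), (24,26), (26,27).
Pick (0,3); next start ≥ 3 → (3,6); next start ≥ 6 → (11,14); next start ≥ 14 → (21,24); next start ≥ 24 → (24,26); next start ≥ 26 → (26,27).
Selected 6 observations.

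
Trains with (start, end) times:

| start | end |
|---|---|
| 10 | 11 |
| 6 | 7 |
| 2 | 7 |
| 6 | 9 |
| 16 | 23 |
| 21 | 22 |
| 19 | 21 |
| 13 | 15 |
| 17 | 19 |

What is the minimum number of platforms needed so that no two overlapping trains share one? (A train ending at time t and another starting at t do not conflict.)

3

The answer is the maximum number of intervals overlapping at any instant.
Events (time:±→running): 2:+→1 6:+→2 6:+→3 … peak 3.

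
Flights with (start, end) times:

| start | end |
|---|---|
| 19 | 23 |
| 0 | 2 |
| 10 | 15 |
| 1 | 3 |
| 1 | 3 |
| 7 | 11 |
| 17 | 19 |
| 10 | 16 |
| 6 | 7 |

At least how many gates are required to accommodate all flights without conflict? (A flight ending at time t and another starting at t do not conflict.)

3

Count concurrent intervals with a sweep; the peak is the room count.
Events (time:±→running): 0:+→1 1:+→2 1:+→3 … peak 3.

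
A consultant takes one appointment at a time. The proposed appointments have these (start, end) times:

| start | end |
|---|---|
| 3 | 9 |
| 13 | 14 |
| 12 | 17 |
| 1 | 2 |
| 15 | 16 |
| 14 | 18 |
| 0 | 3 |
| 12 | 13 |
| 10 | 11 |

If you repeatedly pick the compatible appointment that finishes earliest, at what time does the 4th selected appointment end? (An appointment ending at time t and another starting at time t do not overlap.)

Sort by end time and greedily take each interval whose start is ≥ the last chosen end.
By end time: (1,2), (0,3), (3,9), (10,11), (12,13), (13,14), (15,16), (12,17), (14,18).
Pick (1,2); next start ≥ 2 → (3,9); next start ≥ 9 → (10,11); next start ≥ 11 → (12,13); next start ≥ 13 → (13,14); next start ≥ 14 → (15,16).
Selected: (1,2) (3,9) (10,11) (12,13) (13,14) (15,16)

13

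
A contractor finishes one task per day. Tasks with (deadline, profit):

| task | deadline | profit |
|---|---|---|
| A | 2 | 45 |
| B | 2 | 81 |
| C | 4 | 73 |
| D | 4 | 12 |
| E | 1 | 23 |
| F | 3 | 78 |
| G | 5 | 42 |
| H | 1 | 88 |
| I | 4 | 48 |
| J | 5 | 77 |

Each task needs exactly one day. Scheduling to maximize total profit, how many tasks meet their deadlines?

5

Sort by profit descending; place each in the latest free slot ≤ its deadline.
By profit: H(d1,88), B(d2,81), F(d3,78), J(d5,77), C(d4,73), I(d4,48), A(d2,45), G(d5,42), E(d1,23), D(d4,12)
H→slot 1; B→slot 2; F→slot 3; J→slot 5; C→slot 4; I skipped; A skipped; G skipped; E skipped; D skipped.
5 of 10 scheduled.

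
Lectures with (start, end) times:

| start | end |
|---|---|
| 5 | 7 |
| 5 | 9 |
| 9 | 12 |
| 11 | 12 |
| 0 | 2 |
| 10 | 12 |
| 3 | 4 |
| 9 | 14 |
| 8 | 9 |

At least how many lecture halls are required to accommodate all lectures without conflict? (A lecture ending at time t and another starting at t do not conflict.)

4

The answer is the maximum number of intervals overlapping at any instant.
Events (time:±→running): 0:+→1 2:-→0 3:+→1 4:-→0 5:+→1 5:+→2 7:-→1 8:+→2 9:-→1 9:-→0 9:+→1 9:+→2 10:+→3 11:+→4 … peak 4.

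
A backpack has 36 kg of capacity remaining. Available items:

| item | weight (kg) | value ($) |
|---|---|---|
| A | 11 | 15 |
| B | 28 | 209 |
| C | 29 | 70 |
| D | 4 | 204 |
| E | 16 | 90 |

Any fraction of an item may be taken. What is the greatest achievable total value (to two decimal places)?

Greedy by value/weight ratio, highest first.
Ratios (sorted): D 51.00, B 7.46, E 5.62, C 2.41, A 1.36
take D (4 @ 204); take B (28 @ 209); take 4/16 of E → 22.50. Capacity used 36/36.
Total value = 435.50

435.50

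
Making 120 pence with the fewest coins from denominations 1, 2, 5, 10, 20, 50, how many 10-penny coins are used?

0

120 = 2×50 + 1×20
Count of 10: 0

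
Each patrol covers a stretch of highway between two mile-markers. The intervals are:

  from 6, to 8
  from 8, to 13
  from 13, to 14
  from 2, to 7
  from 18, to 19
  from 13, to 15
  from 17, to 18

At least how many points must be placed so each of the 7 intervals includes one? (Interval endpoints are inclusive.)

3

Process intervals by earliest right end; each time one isn't hit yet, stab at its right endpoint.
Sorted: [2,7] [6,8] [8,13] [13,14] [13,15] [17,18] [18,19]
{[2,7],[6,8]} hit by 7; {[8,13],[13,14],[13,15]} hit by 13; {[17,18],[18,19]} hit by 18.
Points: 7, 13, 18 (3 total).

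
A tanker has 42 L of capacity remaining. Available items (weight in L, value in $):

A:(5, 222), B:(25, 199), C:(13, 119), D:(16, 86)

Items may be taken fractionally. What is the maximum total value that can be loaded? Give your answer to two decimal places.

532.04

Ratios (sorted): A 44.40, C 9.15, B 7.96, D 5.38
take A (5 @ 222); take C (13 @ 119); take 24/25 of B → 191.04. Capacity used 42/42.
Total value = 532.04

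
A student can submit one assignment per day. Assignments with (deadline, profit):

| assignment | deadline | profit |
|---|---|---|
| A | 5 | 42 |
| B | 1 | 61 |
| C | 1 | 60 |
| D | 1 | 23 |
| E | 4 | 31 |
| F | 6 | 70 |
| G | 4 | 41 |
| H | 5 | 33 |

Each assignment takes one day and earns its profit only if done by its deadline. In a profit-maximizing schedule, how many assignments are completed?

Sort by profit descending; place each in the latest free slot ≤ its deadline.
By profit: F(d6,70), B(d1,61), C(d1,60), A(d5,42), G(d4,41), H(d5,33), E(d4,31), D(d1,23)
F→slot 6; B→slot 1; C skipped; A→slot 5; G→slot 4; H→slot 3; E→slot 2; D skipped.
6 of 8 scheduled.

6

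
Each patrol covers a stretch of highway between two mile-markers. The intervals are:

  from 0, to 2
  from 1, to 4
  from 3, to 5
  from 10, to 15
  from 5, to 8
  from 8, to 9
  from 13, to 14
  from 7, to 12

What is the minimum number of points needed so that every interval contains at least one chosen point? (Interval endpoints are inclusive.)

4

By right end: [0,2]  [1,4]  [3,5]  [5,8]  [8,9]  [7,12]  [13,14]  [10,15]
[0,2] uncovered → point at 2; [3,5] uncovered → point at 5; [8,9] uncovered → point at 9; [13,14] uncovered → point at 14.
Points: 2, 5, 9, 14 (4 total).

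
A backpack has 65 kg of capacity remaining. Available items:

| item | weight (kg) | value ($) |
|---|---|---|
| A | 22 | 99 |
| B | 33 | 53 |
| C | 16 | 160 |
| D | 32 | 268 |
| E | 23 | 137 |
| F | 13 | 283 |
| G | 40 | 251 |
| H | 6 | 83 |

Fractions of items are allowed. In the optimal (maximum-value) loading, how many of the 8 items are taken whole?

3

Order: F (283/13=21.77) > H (83/6=13.83) > C (160/16=10.00) > D (268/32=8.38) > G (251/40=6.28) > E (137/23=5.96) > A (99/22=4.50) > B (53/33=1.61)
Fill: take F (13 @ 283) → take H (6 @ 83) → take C (16 @ 160) → take 30/32 of D → 251.25; 65/65 used.
3 item(s) taken whole; one partial (take 30/32 of D).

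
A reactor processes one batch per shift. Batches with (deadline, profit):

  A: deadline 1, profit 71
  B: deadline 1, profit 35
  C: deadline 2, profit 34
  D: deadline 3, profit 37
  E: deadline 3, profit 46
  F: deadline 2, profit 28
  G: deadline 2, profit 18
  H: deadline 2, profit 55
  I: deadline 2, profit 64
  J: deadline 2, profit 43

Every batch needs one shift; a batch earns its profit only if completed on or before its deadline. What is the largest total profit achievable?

Profit order: A=71 I=64 H=55 E=46 J=43 D=37 B=35 C=34 F=28 G=18
Assign: A→slot 1, I→slot 2, H skipped, E→slot 3, J skipped, D skipped, B skipped, C skipped, F skipped, G skipped.
Slots: [1:A] [2:I] [3:E]
Profit = 71 + 64 + 46 = 181

181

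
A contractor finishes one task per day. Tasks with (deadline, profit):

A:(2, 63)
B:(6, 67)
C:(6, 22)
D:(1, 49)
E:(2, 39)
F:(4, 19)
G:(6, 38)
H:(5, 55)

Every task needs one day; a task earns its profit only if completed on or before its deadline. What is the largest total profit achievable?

294

Sort by profit descending; place each in the latest free slot ≤ its deadline.
Profit order: B=67 A=63 H=55 D=49 E=39 G=38 C=22 F=19
Assign: B→slot 6, A→slot 2, H→slot 5, D→slot 1, E skipped, G→slot 4, C→slot 3, F skipped.
Slots: [1:D] [2:A] [3:C] [4:G] [5:H] [6:B]
Profit = 49 + 63 + 22 + 38 + 55 + 67 = 294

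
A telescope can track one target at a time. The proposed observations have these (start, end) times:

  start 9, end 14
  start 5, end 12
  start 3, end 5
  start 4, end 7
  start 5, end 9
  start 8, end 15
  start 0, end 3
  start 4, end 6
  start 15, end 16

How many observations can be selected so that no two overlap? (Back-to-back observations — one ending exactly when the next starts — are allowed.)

5

By end time: (0,3), (3,5), (4,6), (4,7), (5,9), (5,12), (9,14), (8,15), (15,16).
Pick (0,3); next start ≥ 3 → (3,5); next start ≥ 5 → (5,9); next start ≥ 9 → (9,14); next start ≥ 14 → (15,16).
Selected 5 observations.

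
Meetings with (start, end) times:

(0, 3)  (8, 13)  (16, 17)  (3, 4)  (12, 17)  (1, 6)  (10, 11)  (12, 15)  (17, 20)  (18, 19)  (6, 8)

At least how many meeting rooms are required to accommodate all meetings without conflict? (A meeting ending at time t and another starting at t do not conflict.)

3

starts: [0, 1, 3, 6, 8, 10, 12, 12, 16, 17, 18]
ends:   [3, 4, 6, 8, 11, 13, 15, 17, 17, 19, 20]
s0→1 s1→2 e3→1 s3→2 e4→1 e6→0 s6→1 e8→0 s8→1 s10→2 e11→1 s12→2 s12→3  — peak 3.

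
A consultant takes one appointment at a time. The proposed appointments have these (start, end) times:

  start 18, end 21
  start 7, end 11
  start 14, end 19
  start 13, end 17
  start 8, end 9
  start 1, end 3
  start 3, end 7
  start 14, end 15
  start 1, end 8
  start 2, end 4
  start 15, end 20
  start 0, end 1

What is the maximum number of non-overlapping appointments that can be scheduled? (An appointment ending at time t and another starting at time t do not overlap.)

6

Sorted by end: (0,1)  (1,3)  (2,4)  (3,7)  (1,8)  (8,9)  (7,11)  (14,15)  (13,17)  (14,19)  (15,20)  (18,21)
take (0,1); take (1,3); take (3,7); take (8,9); skip (7,11); take (14,15); take (15,20); skip (18,21).
Selected 6 appointments.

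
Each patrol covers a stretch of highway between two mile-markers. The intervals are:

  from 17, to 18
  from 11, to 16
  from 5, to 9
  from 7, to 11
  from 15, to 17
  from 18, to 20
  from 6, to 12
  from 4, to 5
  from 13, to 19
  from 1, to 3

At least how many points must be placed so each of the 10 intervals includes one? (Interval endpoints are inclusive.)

5

By right end: [1,3]  [4,5]  [5,9]  [7,11]  [6,12]  [11,16]  [15,17]  [17,18]  [13,19]  [18,20]
[1,3] uncovered → point at 3; [4,5] uncovered → point at 5; [7,11] uncovered → point at 11; [15,17] uncovered → point at 17; [18,20] uncovered → point at 20.
Points: 3, 5, 11, 17, 20 (5 total).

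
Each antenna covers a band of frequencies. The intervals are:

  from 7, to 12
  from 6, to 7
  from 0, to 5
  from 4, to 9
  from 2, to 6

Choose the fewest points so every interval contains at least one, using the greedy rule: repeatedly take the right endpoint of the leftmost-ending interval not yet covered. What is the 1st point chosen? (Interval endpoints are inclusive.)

Sorted: [0,5] [2,6] [6,7] [4,9] [7,12]
{[0,5],[2,6]} hit by 5; {[6,7],[4,9],[7,12]} hit by 7.
Points: 5, 7 (2 total).

5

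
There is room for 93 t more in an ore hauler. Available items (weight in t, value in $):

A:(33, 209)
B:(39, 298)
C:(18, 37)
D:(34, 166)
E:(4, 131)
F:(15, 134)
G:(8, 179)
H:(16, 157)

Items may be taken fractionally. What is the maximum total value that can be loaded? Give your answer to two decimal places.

Order: E (131/4=32.75) > G (179/8=22.38) > H (157/16=9.81) > F (134/15=8.93) > B (298/39=7.64) > A (209/33=6.33) > D (166/34=4.88) > C (37/18=2.06)
Fill: take E (4 @ 131) → take G (8 @ 179) → take H (16 @ 157) → take F (15 @ 134) → take B (39 @ 298) → take 11/33 of A → 69.67; 93/93 used.
Total value = 968.67

968.67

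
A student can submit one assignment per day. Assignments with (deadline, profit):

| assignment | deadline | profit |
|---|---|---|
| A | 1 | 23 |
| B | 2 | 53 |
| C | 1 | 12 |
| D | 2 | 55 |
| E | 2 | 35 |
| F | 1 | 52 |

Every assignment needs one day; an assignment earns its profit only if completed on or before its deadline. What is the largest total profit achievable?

108

Take jobs in profit order; each goes to the latest open slot no later than its deadline.
By profit: D(d2,55), B(d2,53), F(d1,52), E(d2,35), A(d1,23), C(d1,12)
D→slot 2; B→slot 1; F skipped; E skipped; A skipped; C skipped.
Profit = 53 + 55 = 108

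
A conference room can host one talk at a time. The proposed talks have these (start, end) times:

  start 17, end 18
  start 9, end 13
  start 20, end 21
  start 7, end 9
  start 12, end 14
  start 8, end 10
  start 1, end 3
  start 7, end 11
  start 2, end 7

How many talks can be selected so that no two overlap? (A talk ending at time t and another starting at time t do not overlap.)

Sort by end time and greedily take each interval whose start is ≥ the last chosen end.
By end time: (1,3), (2,7), (7,9), (8,10), (7,11), (9,13), (12,14), (17,18), (20,21).
Pick (1,3); next start ≥ 3 → (7,9); next start ≥ 9 → (9,13); next start ≥ 13 → (17,18); next start ≥ 18 → (20,21).
Selected 5 talks.

5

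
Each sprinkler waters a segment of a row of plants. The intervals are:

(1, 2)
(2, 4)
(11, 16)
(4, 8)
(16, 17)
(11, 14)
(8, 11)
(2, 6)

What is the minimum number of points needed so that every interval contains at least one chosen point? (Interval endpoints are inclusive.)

4

Sort by right endpoint; whenever an interval is uncovered, place a point at its right end.
By right end: [1,2]  [2,4]  [2,6]  [4,8]  [8,11]  [11,14]  [11,16]  [16,17]
[1,2] uncovered → point at 2; [4,8] uncovered → point at 8; [11,14] uncovered → point at 14; [16,17] uncovered → point at 17.
Points: 2, 8, 14, 17 (4 total).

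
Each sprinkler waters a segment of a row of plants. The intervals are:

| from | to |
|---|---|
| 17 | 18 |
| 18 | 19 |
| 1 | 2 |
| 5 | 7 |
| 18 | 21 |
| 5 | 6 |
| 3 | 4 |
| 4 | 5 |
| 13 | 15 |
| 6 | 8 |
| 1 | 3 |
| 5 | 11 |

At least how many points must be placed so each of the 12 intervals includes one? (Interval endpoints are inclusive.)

5

Sort by right endpoint; whenever an interval is uncovered, place a point at its right end.
By right end: [1,2]  [1,3]  [3,4]  [4,5]  [5,6]  [5,7]  [6,8]  [5,11]  [13,15]  [17,18]  [18,19]  [18,21]
[1,2] uncovered → point at 2; [3,4] uncovered → point at 4; [5,6] uncovered → point at 6; [13,15] uncovered → point at 15; [17,18] uncovered → point at 18.
Points: 2, 4, 6, 15, 18 (5 total).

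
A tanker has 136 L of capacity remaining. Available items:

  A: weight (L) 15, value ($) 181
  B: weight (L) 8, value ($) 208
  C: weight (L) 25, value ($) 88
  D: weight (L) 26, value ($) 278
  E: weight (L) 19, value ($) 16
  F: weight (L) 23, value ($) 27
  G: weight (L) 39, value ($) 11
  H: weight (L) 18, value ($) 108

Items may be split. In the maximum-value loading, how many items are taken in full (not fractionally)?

7

Greedy by value/weight ratio, highest first.
Order: B (208/8=26.00) > A (181/15=12.07) > D (278/26=10.69) > H (108/18=6.00) > C (88/25=3.52) > F (27/23=1.17) > E (16/19=0.84) > G (11/39=0.28)
Fill: take B (8 @ 208) → take A (15 @ 181) → take D (26 @ 278) → take H (18 @ 108) → take C (25 @ 88) → take F (23 @ 27) → take E (19 @ 16) → take 2/39 of G → 0.56; 136/136 used.
7 item(s) taken whole; one partial (take 2/39 of G).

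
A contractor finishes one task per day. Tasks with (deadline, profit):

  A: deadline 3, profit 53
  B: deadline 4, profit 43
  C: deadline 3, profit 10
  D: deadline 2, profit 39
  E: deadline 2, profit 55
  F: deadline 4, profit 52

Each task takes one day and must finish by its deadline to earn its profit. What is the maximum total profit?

Profit order: E=55 A=53 F=52 B=43 D=39 C=10
Assign: E→slot 2, A→slot 3, F→slot 4, B→slot 1, D skipped, C skipped.
Slots: [1:B] [2:E] [3:A] [4:F]
Profit = 43 + 55 + 53 + 52 = 203

203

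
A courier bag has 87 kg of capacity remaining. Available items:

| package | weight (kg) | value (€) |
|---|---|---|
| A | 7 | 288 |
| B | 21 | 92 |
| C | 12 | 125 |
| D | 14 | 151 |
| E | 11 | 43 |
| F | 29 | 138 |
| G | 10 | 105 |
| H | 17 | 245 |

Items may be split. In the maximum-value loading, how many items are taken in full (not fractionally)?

5

Sort by value per unit weight and fill in that order.
Order: A (288/7=41.14) > H (245/17=14.41) > D (151/14=10.79) > G (105/10=10.50) > C (125/12=10.42) > F (138/29=4.76) > B (92/21=4.38) > E (43/11=3.91)
Fill: take A (7 @ 288) → take H (17 @ 245) → take D (14 @ 151) → take G (10 @ 105) → take C (12 @ 125) → take 27/29 of F → 128.48; 87/87 used.
5 item(s) taken whole; one partial (take 27/29 of F).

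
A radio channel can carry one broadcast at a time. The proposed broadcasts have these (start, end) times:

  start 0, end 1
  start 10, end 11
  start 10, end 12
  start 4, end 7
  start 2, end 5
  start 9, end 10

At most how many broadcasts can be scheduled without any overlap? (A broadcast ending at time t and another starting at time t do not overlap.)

By end time: (0,1), (2,5), (4,7), (9,10), (10,11), (10,12).
Pick (0,1); next start ≥ 1 → (2,5); next start ≥ 5 → (9,10); next start ≥ 10 → (10,11).
Selected 4 broadcasts.

4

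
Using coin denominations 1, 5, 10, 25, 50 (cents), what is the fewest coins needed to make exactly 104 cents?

6

Greedy: take as many of the largest coin as possible, then repeat with the remainder.
104 = 2×50 + 4×1
Total coins = 2 + 4 = 6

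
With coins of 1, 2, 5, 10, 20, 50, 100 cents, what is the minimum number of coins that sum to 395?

7

395 − 3×100→95 − 1×50→45 − 2×20→5 − 1×5→0
Total coins = 3 + 1 + 2 + 1 = 7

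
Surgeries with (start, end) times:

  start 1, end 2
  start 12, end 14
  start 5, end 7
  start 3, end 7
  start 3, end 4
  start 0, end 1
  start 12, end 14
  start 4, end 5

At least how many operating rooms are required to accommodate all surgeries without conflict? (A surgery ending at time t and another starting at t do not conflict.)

2

The answer is the maximum number of intervals overlapping at any instant.
Events (time:±→running): 0:+→1 1:-→0 1:+→1 2:-→0 3:+→1 3:+→2 … peak 2.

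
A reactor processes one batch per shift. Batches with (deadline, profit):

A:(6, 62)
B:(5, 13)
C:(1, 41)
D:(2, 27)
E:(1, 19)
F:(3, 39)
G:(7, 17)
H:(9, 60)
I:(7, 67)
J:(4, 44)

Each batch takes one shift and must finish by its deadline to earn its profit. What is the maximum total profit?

Profit order: I=67 A=62 H=60 J=44 C=41 F=39 D=27 E=19 G=17 B=13
Assign: I→slot 7, A→slot 6, H→slot 9, J→slot 4, C→slot 1, F→slot 3, D→slot 2, E skipped, G→slot 5, B skipped.
Slots: [1:C] [2:D] [3:F] [4:J] [5:G] [6:A] [7:I] [9:H]
Profit = 41 + 27 + 39 + 44 + 17 + 62 + 67 + 60 = 357

357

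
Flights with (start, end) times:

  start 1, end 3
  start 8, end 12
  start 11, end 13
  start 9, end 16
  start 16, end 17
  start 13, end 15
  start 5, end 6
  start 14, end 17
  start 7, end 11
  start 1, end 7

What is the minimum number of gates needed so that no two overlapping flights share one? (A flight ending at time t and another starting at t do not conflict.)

3

starts: [1, 1, 5, 7, 8, 9, 11, 13, 14, 16]
ends:   [3, 6, 7, 11, 12, 13, 15, 16, 17, 17]
s1→1 s1→2 e3→1 s5→2 e6→1 e7→0 s7→1 s8→2 s9→3  — peak 3.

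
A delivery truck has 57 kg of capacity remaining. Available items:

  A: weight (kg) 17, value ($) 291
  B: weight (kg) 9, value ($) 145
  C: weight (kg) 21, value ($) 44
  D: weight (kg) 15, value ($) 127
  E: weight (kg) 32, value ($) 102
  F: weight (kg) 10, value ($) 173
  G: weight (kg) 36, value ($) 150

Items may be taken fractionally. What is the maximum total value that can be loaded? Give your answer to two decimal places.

Greedy by value/weight ratio, highest first.
Ratios (sorted): F 17.30, A 17.12, B 16.11, D 8.47, G 4.17, E 3.19, C 2.10
take F (10 @ 173); take A (17 @ 291); take B (9 @ 145); take D (15 @ 127); take 6/36 of G → 25.00. Capacity used 57/57.
Total value = 761.00

761.00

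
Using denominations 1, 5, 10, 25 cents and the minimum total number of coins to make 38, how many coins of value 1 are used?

3

38 = 1×25 + 1×10 + 3×1
Count of 1: 3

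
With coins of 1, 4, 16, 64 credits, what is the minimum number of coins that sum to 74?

Greedy: take as many of the largest coin as possible, then repeat with the remainder.
74 − 1×64→10 − 2×4→2 − 2×1→0
Total coins = 1 + 2 + 2 = 5

5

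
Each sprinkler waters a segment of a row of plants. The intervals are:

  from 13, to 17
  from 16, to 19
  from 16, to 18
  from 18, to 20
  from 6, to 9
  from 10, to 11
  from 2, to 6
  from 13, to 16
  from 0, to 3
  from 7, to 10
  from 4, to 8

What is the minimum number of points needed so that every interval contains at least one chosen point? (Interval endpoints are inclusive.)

5

Process intervals by earliest right end; each time one isn't hit yet, stab at its right endpoint.
By right end: [0,3]  [2,6]  [4,8]  [6,9]  [7,10]  [10,11]  [13,16]  [13,17]  [16,18]  [16,19]  [18,20]
[0,3] uncovered → point at 3; [4,8] uncovered → point at 8; [10,11] uncovered → point at 11; [13,16] uncovered → point at 16; [18,20] uncovered → point at 20.
Points: 3, 8, 11, 16, 20 (5 total).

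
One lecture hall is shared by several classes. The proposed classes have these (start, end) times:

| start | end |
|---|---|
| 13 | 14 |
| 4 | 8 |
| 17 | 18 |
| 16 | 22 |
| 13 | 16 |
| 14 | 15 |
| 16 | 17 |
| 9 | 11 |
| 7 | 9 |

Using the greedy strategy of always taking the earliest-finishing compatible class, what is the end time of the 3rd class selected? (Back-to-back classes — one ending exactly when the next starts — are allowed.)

Greedy by earliest finish: after sorting by end time, pick each interval compatible with the last pick.
By end time: (4,8), (7,9), (9,11), (13,14), (14,15), (13,16), (16,17), (17,18), (16,22).
Pick (4,8); next start ≥ 8 → (9,11); next start ≥ 11 → (13,14); next start ≥ 14 → (14,15); next start ≥ 15 → (16,17); next start ≥ 17 → (17,18).
Selected: (4,8) (9,11) (13,14) (14,15) (16,17) (17,18)

14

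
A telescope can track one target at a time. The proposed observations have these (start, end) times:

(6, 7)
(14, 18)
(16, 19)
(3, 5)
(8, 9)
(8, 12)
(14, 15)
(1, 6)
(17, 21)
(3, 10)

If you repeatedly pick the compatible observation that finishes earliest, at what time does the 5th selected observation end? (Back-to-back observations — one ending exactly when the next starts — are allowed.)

19

By end time: (3,5), (1,6), (6,7), (8,9), (3,10), (8,12), (14,15), (14,18), (16,19), (17,21).
Pick (3,5); next start ≥ 5 → (6,7); next start ≥ 7 → (8,9); next start ≥ 9 → (14,15); next start ≥ 15 → (16,19).
Selected: (3,5) (6,7) (8,9) (14,15) (16,19)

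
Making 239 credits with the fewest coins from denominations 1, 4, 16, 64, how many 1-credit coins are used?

3

239 − 3×64→47 − 2×16→15 − 3×4→3 − 3×1→0
Count of 1: 3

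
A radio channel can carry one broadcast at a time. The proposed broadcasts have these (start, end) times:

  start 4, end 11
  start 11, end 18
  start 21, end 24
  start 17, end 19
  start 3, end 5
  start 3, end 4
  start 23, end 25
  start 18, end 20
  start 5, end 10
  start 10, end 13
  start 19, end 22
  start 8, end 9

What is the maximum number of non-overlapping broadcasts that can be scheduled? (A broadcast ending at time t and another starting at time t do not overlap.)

6

Sort by end time and greedily take each interval whose start is ≥ the last chosen end.
Sorted by end: (3,4)  (3,5)  (8,9)  (5,10)  (4,11)  (10,13)  (11,18)  (17,19)  (18,20)  (19,22)  (21,24)  (23,25)
take (3,4); take (8,9); skip (5,10); take (10,13); take (17,19); take (19,22); skip (21,24); take (23,25).
Selected 6 broadcasts.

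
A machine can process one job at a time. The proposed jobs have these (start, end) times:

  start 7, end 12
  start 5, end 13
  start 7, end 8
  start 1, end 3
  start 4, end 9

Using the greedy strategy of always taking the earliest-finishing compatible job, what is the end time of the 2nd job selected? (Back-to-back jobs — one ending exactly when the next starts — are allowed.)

8

Order by finish time; keep every interval that doesn't clash with the previous kept one.
By end time: (1,3), (7,8), (4,9), (7,12), (5,13).
Pick (1,3); next start ≥ 3 → (7,8).
Selected: (1,3) (7,8)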